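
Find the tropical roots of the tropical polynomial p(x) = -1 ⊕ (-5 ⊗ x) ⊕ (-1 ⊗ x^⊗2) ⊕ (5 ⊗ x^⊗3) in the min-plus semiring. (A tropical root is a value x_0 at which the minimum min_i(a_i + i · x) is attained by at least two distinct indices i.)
Roots: {-6, -4, 4}

Each tropical root is a break point of the lower envelope of the lines y = a_i + i · x (there are 4 lines, with slopes 0, 1, ..., 3). Only the lines that attain the minimum somewhere contribute to roots; other lines are dominated. Here the surviving (envelope) indices are i = 3, i = 2, i = 1, i = 0.
Intersections between consecutive envelope lines give the roots: for adjacent envelope indices i < j the intersection is x = (a_i − a_j) / (j − i). Reading off the sorted break points: {-6, -4, 4}.
Verification: at each break x_0, at least two indices attain the minimum of min_i(a_i + i · x_0).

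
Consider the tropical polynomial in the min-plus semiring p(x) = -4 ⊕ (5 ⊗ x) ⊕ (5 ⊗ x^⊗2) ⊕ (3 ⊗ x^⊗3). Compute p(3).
p(3) = -4

A tropical monomial a ⊗ x^⊗i evaluates to a + i · x. Evaluating each term at x = 3:
  Term 0 contributes -4 + 0 · 3 = -4
  Term 1 contributes 5 + 1 · 3 = 8
  Term 2 contributes 5 + 2 · 3 = 11
  Term 3 contributes 3 + 3 · 3 = 12
p(3) = ⊕ of these = min[-4, 8, 11, 12] = -4.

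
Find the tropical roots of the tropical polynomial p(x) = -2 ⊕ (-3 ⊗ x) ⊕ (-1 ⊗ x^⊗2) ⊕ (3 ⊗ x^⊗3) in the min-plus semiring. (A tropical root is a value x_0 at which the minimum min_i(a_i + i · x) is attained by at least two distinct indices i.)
Roots: {-4, -2, 1}

Each tropical root is a break point of the lower envelope of the lines y = a_i + i · x (there are 4 lines, with slopes 0, 1, ..., 3). Only the lines that attain the minimum somewhere contribute to roots; other lines are dominated. Here the surviving (envelope) indices are i = 3, i = 2, i = 1, i = 0.
Intersections between consecutive envelope lines give the roots: for adjacent envelope indices i < j the intersection is x = (a_i − a_j) / (j − i). Reading off the sorted break points: {-4, -2, 1}.
Verification: at each break x_0, at least two indices attain the minimum of min_i(a_i + i · x_0).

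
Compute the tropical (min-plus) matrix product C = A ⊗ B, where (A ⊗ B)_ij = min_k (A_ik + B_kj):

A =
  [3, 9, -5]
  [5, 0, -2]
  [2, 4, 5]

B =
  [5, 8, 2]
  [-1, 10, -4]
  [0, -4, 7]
A ⊗ B =
  [-5, -9, 2]
  [-2, -6, -4]
  [3, 1, 0]

Apply the min-plus product entry-by-entry:
  C[0][0] = min over k of (A[0][0] + B[0][0] = 3 + 5 = 8, A[0][1] + B[1][0] = 9 + -1 = 8, A[0][2] + B[2][0] = -5 + 0 = -5) = -5 (attained at k = 2)
  C[0][1] = min over k of (A[0][0] + B[0][1] = 3 + 8 = 11, A[0][1] + B[1][1] = 9 + 10 = 19, A[0][2] + B[2][1] = -5 + -4 = -9) = -9 (attained at k = 2)
  C[0][2] = min over k of (A[0][0] + B[0][2] = 3 + 2 = 5, A[0][1] + B[1][2] = 9 + -4 = 5, A[0][2] + B[2][2] = -5 + 7 = 2) = 2 (attained at k = 2)
  C[1][0] = min over k of (A[1][0] + B[0][0] = 5 + 5 = 10, A[1][1] + B[1][0] = 0 + -1 = -1, A[1][2] + B[2][0] = -2 + 0 = -2) = -2 (attained at k = 2)
  C[1][1] = min over k of (A[1][0] + B[0][1] = 5 + 8 = 13, A[1][1] + B[1][1] = 0 + 10 = 10, A[1][2] + B[2][1] = -2 + -4 = -6) = -6 (attained at k = 2)
  C[1][2] = min over k of (A[1][0] + B[0][2] = 5 + 2 = 7, A[1][1] + B[1][2] = 0 + -4 = -4, A[1][2] + B[2][2] = -2 + 7 = 5) = -4 (attained at k = 1)
  C[2][0] = min over k of (A[2][0] + B[0][0] = 2 + 5 = 7, A[2][1] + B[1][0] = 4 + -1 = 3, A[2][2] + B[2][0] = 5 + 0 = 5) = 3 (attained at k = 1)
  C[2][1] = min over k of (A[2][0] + B[0][1] = 2 + 8 = 10, A[2][1] + B[1][1] = 4 + 10 = 14, A[2][2] + B[2][1] = 5 + -4 = 1) = 1 (attained at k = 2)
  C[2][2] = min over k of (A[2][0] + B[0][2] = 2 + 2 = 4, A[2][1] + B[1][2] = 4 + -4 = 0, A[2][2] + B[2][2] = 5 + 7 = 12) = 0 (attained at k = 1)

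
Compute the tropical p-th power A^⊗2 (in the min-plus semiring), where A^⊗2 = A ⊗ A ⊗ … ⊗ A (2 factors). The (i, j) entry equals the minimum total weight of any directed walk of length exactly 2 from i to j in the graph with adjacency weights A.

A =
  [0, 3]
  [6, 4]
A^⊗2 =
  [0, 3]
  [6, 8]

Each entry (A^⊗2)_ij equals the minimum over all length-2 walks i = v_0 → v_1 → … → v_2 = j of Σ_t A[v_t][v_{t+1}]. For example, for (i, j) = (0, 1) we minimise over 2 possible intermediate vertex sequences; the minimum is 3, attained along the walk 0 → 0 → 1.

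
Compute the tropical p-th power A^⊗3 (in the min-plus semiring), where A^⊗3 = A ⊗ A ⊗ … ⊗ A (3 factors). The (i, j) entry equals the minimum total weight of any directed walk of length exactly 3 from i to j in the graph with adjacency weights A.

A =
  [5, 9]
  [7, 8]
A^⊗3 =
  [15, 19]
  [17, 21]

Each entry (A^⊗3)_ij equals the minimum over all length-3 walks i = v_0 → v_1 → … → v_3 = j of Σ_t A[v_t][v_{t+1}]. For example, for (i, j) = (0, 1) we minimise over 4 possible intermediate vertex sequences; the minimum is 19, attained along the walk 0 → 0 → 0 → 1.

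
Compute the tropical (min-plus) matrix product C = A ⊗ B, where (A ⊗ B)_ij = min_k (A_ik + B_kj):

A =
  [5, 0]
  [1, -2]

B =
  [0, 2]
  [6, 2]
A ⊗ B =
  [5, 2]
  [1, 0]

Apply the min-plus product entry-by-entry:
  C[0][0] = min over k of (A[0][0] + B[0][0] = 5 + 0 = 5, A[0][1] + B[1][0] = 0 + 6 = 6) = 5 (attained at k = 0)
  C[0][1] = min over k of (A[0][0] + B[0][1] = 5 + 2 = 7, A[0][1] + B[1][1] = 0 + 2 = 2) = 2 (attained at k = 1)
  C[1][0] = min over k of (A[1][0] + B[0][0] = 1 + 0 = 1, A[1][1] + B[1][0] = -2 + 6 = 4) = 1 (attained at k = 0)
  C[1][1] = min over k of (A[1][0] + B[0][1] = 1 + 2 = 3, A[1][1] + B[1][1] = -2 + 2 = 0) = 0 (attained at k = 1)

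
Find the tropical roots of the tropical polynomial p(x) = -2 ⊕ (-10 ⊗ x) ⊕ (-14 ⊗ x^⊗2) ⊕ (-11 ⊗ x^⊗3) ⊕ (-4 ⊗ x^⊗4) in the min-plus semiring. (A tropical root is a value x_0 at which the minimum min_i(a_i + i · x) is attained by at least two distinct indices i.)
Roots: {-7, -3, 4, 8}

Each tropical root is a break point of the lower envelope of the lines y = a_i + i · x (there are 5 lines, with slopes 0, 1, ..., 4). Only the lines that attain the minimum somewhere contribute to roots; other lines are dominated. Here the surviving (envelope) indices are i = 4, i = 3, i = 2, i = 1, i = 0.
Intersections between consecutive envelope lines give the roots: for adjacent envelope indices i < j the intersection is x = (a_i − a_j) / (j − i). Reading off the sorted break points: {-7, -3, 4, 8}.
Verification: at each break x_0, at least two indices attain the minimum of min_i(a_i + i · x_0).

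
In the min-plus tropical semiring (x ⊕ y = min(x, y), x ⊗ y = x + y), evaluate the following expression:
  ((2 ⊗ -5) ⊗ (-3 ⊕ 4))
((2 ⊗ -5) ⊗ (-3 ⊕ 4)) = -6

Expand innermost to outermost. Recall ⊕ takes the minimum of its arguments and ⊗ takes their sum. Working out the expression ((2 ⊗ -5) ⊗ (-3 ⊕ 4)) gives -6.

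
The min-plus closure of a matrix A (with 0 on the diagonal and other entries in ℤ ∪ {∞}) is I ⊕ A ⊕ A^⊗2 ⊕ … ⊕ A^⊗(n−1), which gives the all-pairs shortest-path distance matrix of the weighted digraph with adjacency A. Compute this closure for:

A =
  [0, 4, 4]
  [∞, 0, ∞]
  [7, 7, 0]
Closure =
  [0, 4, 4]
  [∞, 0, ∞]
  [7, 7, 0]

This is the Floyd-Warshall all-pairs shortest-path computation. For each intermediate vertex k = 0, 1, …, 2, update dist[i][j] ← min(dist[i][j], dist[i][k] + dist[k][j]). The final matrix gives, for each (i, j), the minimum total weight of any directed path from i to j (possibly empty when i = j).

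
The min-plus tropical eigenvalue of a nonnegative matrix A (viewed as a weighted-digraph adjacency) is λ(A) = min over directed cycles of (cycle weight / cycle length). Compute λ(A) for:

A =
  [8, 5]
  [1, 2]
λ(A) = 2

Enumerate directed cycles and compute their means (weight / length). Sample:
  cycle 0 → 0: weight = 8, length = 1, mean = 8/1 ≈ 8.000
  cycle 1 → 1: weight = 2, length = 1, mean = 2/1 ≈ 2.000
  cycle 0 → 1 → 0: weight = 6, length = 2, mean = 6/2 ≈ 3.000
  cycle 1 → 0 → 1: weight = 6, length = 2, mean = 6/2 ≈ 3.000
Minimum mean = 2.000, attained e.g. along the cycle 1 → 1 with weight 2 and length 1. So λ(A) = 2/1 = 2.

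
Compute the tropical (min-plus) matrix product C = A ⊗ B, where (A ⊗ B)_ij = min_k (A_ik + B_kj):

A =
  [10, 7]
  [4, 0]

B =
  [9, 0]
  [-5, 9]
A ⊗ B =
  [2, 10]
  [-5, 4]

Apply the min-plus product entry-by-entry:
  C[0][0] = min over k of (A[0][0] + B[0][0] = 10 + 9 = 19, A[0][1] + B[1][0] = 7 + -5 = 2) = 2 (attained at k = 1)
  C[0][1] = min over k of (A[0][0] + B[0][1] = 10 + 0 = 10, A[0][1] + B[1][1] = 7 + 9 = 16) = 10 (attained at k = 0)
  C[1][0] = min over k of (A[1][0] + B[0][0] = 4 + 9 = 13, A[1][1] + B[1][0] = 0 + -5 = -5) = -5 (attained at k = 1)
  C[1][1] = min over k of (A[1][0] + B[0][1] = 4 + 0 = 4, A[1][1] + B[1][1] = 0 + 9 = 9) = 4 (attained at k = 0)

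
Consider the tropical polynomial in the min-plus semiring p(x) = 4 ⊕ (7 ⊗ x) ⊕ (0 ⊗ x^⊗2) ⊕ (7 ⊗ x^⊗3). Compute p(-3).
p(-3) = -6

A tropical monomial a ⊗ x^⊗i evaluates to a + i · x. Evaluating each term at x = -3:
  Term 0 contributes 4 + 0 · -3 = 4
  Term 1 contributes 7 + 1 · -3 = 4
  Term 2 contributes 0 + 2 · -3 = -6
  Term 3 contributes 7 + 3 · -3 = -2
p(-3) = ⊕ of these = min[4, 4, -6, -2] = -6.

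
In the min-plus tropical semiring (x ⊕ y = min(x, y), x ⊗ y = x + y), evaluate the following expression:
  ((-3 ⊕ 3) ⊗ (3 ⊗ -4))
((-3 ⊕ 3) ⊗ (3 ⊗ -4)) = -4

Expand innermost to outermost. Recall ⊕ takes the minimum of its arguments and ⊗ takes their sum. Working out the expression ((-3 ⊕ 3) ⊗ (3 ⊗ -4)) gives -4.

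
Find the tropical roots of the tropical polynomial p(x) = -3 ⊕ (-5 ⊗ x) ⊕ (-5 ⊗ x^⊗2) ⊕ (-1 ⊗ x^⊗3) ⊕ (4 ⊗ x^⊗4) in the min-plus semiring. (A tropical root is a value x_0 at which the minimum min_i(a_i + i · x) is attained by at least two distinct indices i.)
Roots: {-5, -4, 0, 2}

Each tropical root is a break point of the lower envelope of the lines y = a_i + i · x (there are 5 lines, with slopes 0, 1, ..., 4). Only the lines that attain the minimum somewhere contribute to roots; other lines are dominated. Here the surviving (envelope) indices are i = 4, i = 3, i = 2, i = 1, i = 0.
Intersections between consecutive envelope lines give the roots: for adjacent envelope indices i < j the intersection is x = (a_i − a_j) / (j − i). Reading off the sorted break points: {-5, -4, 0, 2}.
Verification: at each break x_0, at least two indices attain the minimum of min_i(a_i + i · x_0).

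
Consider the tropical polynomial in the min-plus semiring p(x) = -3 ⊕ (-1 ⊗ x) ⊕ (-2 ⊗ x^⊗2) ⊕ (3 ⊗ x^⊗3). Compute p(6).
p(6) = -3

A tropical monomial a ⊗ x^⊗i evaluates to a + i · x. Evaluating each term at x = 6:
  Term 0 contributes -3 + 0 · 6 = -3
  Term 1 contributes -1 + 1 · 6 = 5
  Term 2 contributes -2 + 2 · 6 = 10
  Term 3 contributes 3 + 3 · 6 = 21
p(6) = ⊕ of these = min[-3, 5, 10, 21] = -3.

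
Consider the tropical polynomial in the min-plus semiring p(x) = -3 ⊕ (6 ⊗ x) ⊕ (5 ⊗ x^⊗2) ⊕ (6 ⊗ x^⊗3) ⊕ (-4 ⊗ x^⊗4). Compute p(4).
p(4) = -3

A tropical monomial a ⊗ x^⊗i evaluates to a + i · x. Evaluating each term at x = 4:
  Term 0 contributes -3 + 0 · 4 = -3
  Term 1 contributes 6 + 1 · 4 = 10
  Term 2 contributes 5 + 2 · 4 = 13
  Term 3 contributes 6 + 3 · 4 = 18
  Term 4 contributes -4 + 4 · 4 = 12
p(4) = ⊕ of these = min[-3, 10, 13, 18, 12] = -3.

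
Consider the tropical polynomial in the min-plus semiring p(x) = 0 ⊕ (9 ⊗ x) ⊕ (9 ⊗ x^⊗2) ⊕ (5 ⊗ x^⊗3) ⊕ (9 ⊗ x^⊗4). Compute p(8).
p(8) = 0

A tropical monomial a ⊗ x^⊗i evaluates to a + i · x. Evaluating each term at x = 8:
  Term 0 contributes 0 + 0 · 8 = 0
  Term 1 contributes 9 + 1 · 8 = 17
  Term 2 contributes 9 + 2 · 8 = 25
  Term 3 contributes 5 + 3 · 8 = 29
  Term 4 contributes 9 + 4 · 8 = 41
p(8) = ⊕ of these = min[0, 17, 25, 29, 41] = 0.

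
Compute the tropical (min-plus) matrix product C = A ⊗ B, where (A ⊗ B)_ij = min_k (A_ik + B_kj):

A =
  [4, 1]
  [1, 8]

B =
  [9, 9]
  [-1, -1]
A ⊗ B =
  [0, 0]
  [7, 7]

Apply the min-plus product entry-by-entry:
  C[0][0] = min over k of (A[0][0] + B[0][0] = 4 + 9 = 13, A[0][1] + B[1][0] = 1 + -1 = 0) = 0 (attained at k = 1)
  C[0][1] = min over k of (A[0][0] + B[0][1] = 4 + 9 = 13, A[0][1] + B[1][1] = 1 + -1 = 0) = 0 (attained at k = 1)
  C[1][0] = min over k of (A[1][0] + B[0][0] = 1 + 9 = 10, A[1][1] + B[1][0] = 8 + -1 = 7) = 7 (attained at k = 1)
  C[1][1] = min over k of (A[1][0] + B[0][1] = 1 + 9 = 10, A[1][1] + B[1][1] = 8 + -1 = 7) = 7 (attained at k = 1)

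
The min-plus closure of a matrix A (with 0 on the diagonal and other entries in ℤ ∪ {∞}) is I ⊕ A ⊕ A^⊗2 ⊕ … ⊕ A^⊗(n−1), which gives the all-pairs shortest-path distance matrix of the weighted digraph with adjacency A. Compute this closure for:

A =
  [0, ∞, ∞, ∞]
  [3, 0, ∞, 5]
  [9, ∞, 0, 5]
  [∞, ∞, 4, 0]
Closure =
  [0, ∞, ∞, ∞]
  [3, 0, 9, 5]
  [9, ∞, 0, 5]
  [13, ∞, 4, 0]

This is the Floyd-Warshall all-pairs shortest-path computation. For each intermediate vertex k = 0, 1, …, 3, update dist[i][j] ← min(dist[i][j], dist[i][k] + dist[k][j]). The final matrix gives, for each (i, j), the minimum total weight of any directed path from i to j (possibly empty when i = j).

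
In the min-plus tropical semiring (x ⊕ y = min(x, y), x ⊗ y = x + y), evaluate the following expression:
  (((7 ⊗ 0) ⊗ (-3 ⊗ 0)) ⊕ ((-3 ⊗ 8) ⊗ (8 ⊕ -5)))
(((7 ⊗ 0) ⊗ (-3 ⊗ 0)) ⊕ ((-3 ⊗ 8) ⊗ (8 ⊕ -5))) = 0

Expand innermost to outermost. Recall ⊕ takes the minimum of its arguments and ⊗ takes their sum. Working out the expression (((7 ⊗ 0) ⊗ (-3 ⊗ 0)) ⊕ ((-3 ⊗ 8) ⊗ (8 ⊕ -5))) gives 0.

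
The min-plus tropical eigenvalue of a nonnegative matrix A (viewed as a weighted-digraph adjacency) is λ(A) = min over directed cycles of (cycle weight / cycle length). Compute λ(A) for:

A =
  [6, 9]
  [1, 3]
λ(A) = 3

Enumerate directed cycles and compute their means (weight / length). Sample:
  cycle 0 → 0: weight = 6, length = 1, mean = 6/1 ≈ 6.000
  cycle 1 → 1: weight = 3, length = 1, mean = 3/1 ≈ 3.000
  cycle 0 → 1 → 0: weight = 10, length = 2, mean = 10/2 ≈ 5.000
  cycle 1 → 0 → 1: weight = 10, length = 2, mean = 10/2 ≈ 5.000
Minimum mean = 3.000, attained e.g. along the cycle 1 → 1 with weight 3 and length 1. So λ(A) = 3/1 = 3.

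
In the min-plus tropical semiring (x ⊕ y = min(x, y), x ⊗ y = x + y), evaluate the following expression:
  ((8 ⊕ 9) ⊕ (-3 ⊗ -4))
((8 ⊕ 9) ⊕ (-3 ⊗ -4)) = -7

Expand innermost to outermost. Recall ⊕ takes the minimum of its arguments and ⊗ takes their sum. Working out the expression ((8 ⊕ 9) ⊕ (-3 ⊗ -4)) gives -7.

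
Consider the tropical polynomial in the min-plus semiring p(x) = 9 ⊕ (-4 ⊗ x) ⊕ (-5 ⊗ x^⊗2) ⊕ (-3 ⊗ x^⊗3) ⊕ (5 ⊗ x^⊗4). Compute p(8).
p(8) = 4

A tropical monomial a ⊗ x^⊗i evaluates to a + i · x. Evaluating each term at x = 8:
  Term 0 contributes 9 + 0 · 8 = 9
  Term 1 contributes -4 + 1 · 8 = 4
  Term 2 contributes -5 + 2 · 8 = 11
  Term 3 contributes -3 + 3 · 8 = 21
  Term 4 contributes 5 + 4 · 8 = 37
p(8) = ⊕ of these = min[9, 4, 11, 21, 37] = 4.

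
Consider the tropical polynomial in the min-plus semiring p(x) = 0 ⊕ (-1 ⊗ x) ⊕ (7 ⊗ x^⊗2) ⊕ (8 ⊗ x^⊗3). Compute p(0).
p(0) = -1

A tropical monomial a ⊗ x^⊗i evaluates to a + i · x. Evaluating each term at x = 0:
  Term 0 contributes 0 + 0 · 0 = 0
  Term 1 contributes -1 + 1 · 0 = -1
  Term 2 contributes 7 + 2 · 0 = 7
  Term 3 contributes 8 + 3 · 0 = 8
p(0) = ⊕ of these = min[0, -1, 7, 8] = -1.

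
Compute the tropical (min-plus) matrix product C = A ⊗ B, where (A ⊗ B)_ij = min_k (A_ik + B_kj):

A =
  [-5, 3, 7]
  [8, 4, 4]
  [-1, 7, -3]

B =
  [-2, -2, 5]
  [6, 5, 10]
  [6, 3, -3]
A ⊗ B =
  [-7, -7, 0]
  [6, 6, 1]
  [-3, -3, -6]

Apply the min-plus product entry-by-entry:
  C[0][0] = min over k of (A[0][0] + B[0][0] = -5 + -2 = -7, A[0][1] + B[1][0] = 3 + 6 = 9, A[0][2] + B[2][0] = 7 + 6 = 13) = -7 (attained at k = 0)
  C[0][1] = min over k of (A[0][0] + B[0][1] = -5 + -2 = -7, A[0][1] + B[1][1] = 3 + 5 = 8, A[0][2] + B[2][1] = 7 + 3 = 10) = -7 (attained at k = 0)
  C[0][2] = min over k of (A[0][0] + B[0][2] = -5 + 5 = 0, A[0][1] + B[1][2] = 3 + 10 = 13, A[0][2] + B[2][2] = 7 + -3 = 4) = 0 (attained at k = 0)
  C[1][0] = min over k of (A[1][0] + B[0][0] = 8 + -2 = 6, A[1][1] + B[1][0] = 4 + 6 = 10, A[1][2] + B[2][0] = 4 + 6 = 10) = 6 (attained at k = 0)
  C[1][1] = min over k of (A[1][0] + B[0][1] = 8 + -2 = 6, A[1][1] + B[1][1] = 4 + 5 = 9, A[1][2] + B[2][1] = 4 + 3 = 7) = 6 (attained at k = 0)
  C[1][2] = min over k of (A[1][0] + B[0][2] = 8 + 5 = 13, A[1][1] + B[1][2] = 4 + 10 = 14, A[1][2] + B[2][2] = 4 + -3 = 1) = 1 (attained at k = 2)
  C[2][0] = min over k of (A[2][0] + B[0][0] = -1 + -2 = -3, A[2][1] + B[1][0] = 7 + 6 = 13, A[2][2] + B[2][0] = -3 + 6 = 3) = -3 (attained at k = 0)
  C[2][1] = min over k of (A[2][0] + B[0][1] = -1 + -2 = -3, A[2][1] + B[1][1] = 7 + 5 = 12, A[2][2] + B[2][1] = -3 + 3 = 0) = -3 (attained at k = 0)
  C[2][2] = min over k of (A[2][0] + B[0][2] = -1 + 5 = 4, A[2][1] + B[1][2] = 7 + 10 = 17, A[2][2] + B[2][2] = -3 + -3 = -6) = -6 (attained at k = 2)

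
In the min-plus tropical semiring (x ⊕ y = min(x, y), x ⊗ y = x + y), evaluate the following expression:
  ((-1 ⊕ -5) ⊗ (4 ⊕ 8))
((-1 ⊕ -5) ⊗ (4 ⊕ 8)) = -1

Expand innermost to outermost. Recall ⊕ takes the minimum of its arguments and ⊗ takes their sum. Working out the expression ((-1 ⊕ -5) ⊗ (4 ⊕ 8)) gives -1.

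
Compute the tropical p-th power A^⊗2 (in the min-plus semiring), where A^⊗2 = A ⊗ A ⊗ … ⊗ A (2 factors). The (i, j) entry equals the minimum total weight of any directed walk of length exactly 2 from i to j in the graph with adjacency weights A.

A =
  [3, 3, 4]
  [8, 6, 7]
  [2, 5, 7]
A^⊗2 =
  [6, 6, 7]
  [9, 11, 12]
  [5, 5, 6]

Each entry (A^⊗2)_ij equals the minimum over all length-2 walks i = v_0 → v_1 → … → v_2 = j of Σ_t A[v_t][v_{t+1}]. For example, for (i, j) = (0, 2) we minimise over 3 possible intermediate vertex sequences; the minimum is 7, attained along the walk 0 → 0 → 2.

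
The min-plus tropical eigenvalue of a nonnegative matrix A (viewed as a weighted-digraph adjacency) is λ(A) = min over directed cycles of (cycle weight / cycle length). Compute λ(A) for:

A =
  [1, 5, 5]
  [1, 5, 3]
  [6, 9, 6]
λ(A) = 1

Enumerate directed cycles and compute their means (weight / length). Sample:
  cycle 0 → 0: weight = 1, length = 1, mean = 1/1 ≈ 1.000
  cycle 1 → 1: weight = 5, length = 1, mean = 5/1 ≈ 5.000
  cycle 2 → 2: weight = 6, length = 1, mean = 6/1 ≈ 6.000
  cycle 0 → 1 → 0: weight = 6, length = 2, mean = 6/2 ≈ 3.000
  cycle 0 → 2 → 0: weight = 11, length = 2, mean = 11/2 ≈ 5.500
  cycle 1 → 0 → 1: weight = 6, length = 2, mean = 6/2 ≈ 3.000
Minimum mean = 1.000, attained e.g. along the cycle 0 → 0 with weight 1 and length 1. So λ(A) = 1/1 = 1.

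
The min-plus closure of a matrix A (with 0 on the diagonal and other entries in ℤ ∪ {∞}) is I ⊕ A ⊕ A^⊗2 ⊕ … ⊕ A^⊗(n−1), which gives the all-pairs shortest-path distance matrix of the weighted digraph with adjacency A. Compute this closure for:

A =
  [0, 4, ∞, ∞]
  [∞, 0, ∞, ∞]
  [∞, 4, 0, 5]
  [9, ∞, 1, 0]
Closure =
  [0, 4, ∞, ∞]
  [∞, 0, ∞, ∞]
  [14, 4, 0, 5]
  [9, 5, 1, 0]

This is the Floyd-Warshall all-pairs shortest-path computation. For each intermediate vertex k = 0, 1, …, 3, update dist[i][j] ← min(dist[i][j], dist[i][k] + dist[k][j]). The final matrix gives, for each (i, j), the minimum total weight of any directed path from i to j (possibly empty when i = j).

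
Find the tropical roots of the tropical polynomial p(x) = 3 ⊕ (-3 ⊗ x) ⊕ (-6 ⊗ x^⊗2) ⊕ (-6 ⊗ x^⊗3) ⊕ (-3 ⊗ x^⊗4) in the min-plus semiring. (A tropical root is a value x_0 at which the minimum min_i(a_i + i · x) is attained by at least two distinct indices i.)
Roots: {-3, 0, 3, 6}

Each tropical root is a break point of the lower envelope of the lines y = a_i + i · x (there are 5 lines, with slopes 0, 1, ..., 4). Only the lines that attain the minimum somewhere contribute to roots; other lines are dominated. Here the surviving (envelope) indices are i = 4, i = 3, i = 2, i = 1, i = 0.
Intersections between consecutive envelope lines give the roots: for adjacent envelope indices i < j the intersection is x = (a_i − a_j) / (j − i). Reading off the sorted break points: {-3, 0, 3, 6}.
Verification: at each break x_0, at least two indices attain the minimum of min_i(a_i + i · x_0).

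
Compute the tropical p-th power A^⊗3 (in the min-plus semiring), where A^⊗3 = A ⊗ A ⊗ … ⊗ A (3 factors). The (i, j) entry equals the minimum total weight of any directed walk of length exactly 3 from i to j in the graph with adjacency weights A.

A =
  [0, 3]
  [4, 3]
A^⊗3 =
  [0, 3]
  [4, 7]

Each entry (A^⊗3)_ij equals the minimum over all length-3 walks i = v_0 → v_1 → … → v_3 = j of Σ_t A[v_t][v_{t+1}]. For example, for (i, j) = (0, 1) we minimise over 4 possible intermediate vertex sequences; the minimum is 3, attained along the walk 0 → 0 → 0 → 1.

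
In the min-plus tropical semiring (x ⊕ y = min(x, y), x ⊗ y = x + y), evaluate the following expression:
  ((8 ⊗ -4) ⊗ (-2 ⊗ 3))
((8 ⊗ -4) ⊗ (-2 ⊗ 3)) = 5

Expand innermost to outermost. Recall ⊕ takes the minimum of its arguments and ⊗ takes their sum. Working out the expression ((8 ⊗ -4) ⊗ (-2 ⊗ 3)) gives 5.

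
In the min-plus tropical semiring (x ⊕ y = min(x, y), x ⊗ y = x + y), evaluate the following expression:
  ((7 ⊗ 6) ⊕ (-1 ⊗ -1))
((7 ⊗ 6) ⊕ (-1 ⊗ -1)) = -2

Expand innermost to outermost. Recall ⊕ takes the minimum of its arguments and ⊗ takes their sum. Working out the expression ((7 ⊗ 6) ⊕ (-1 ⊗ -1)) gives -2.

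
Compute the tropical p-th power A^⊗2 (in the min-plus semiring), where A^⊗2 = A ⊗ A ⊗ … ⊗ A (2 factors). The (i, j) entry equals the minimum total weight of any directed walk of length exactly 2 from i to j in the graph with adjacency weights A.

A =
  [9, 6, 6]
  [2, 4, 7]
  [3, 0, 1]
A^⊗2 =
  [8, 6, 7]
  [6, 7, 8]
  [2, 1, 2]

Each entry (A^⊗2)_ij equals the minimum over all length-2 walks i = v_0 → v_1 → … → v_2 = j of Σ_t A[v_t][v_{t+1}]. For example, for (i, j) = (0, 2) we minimise over 3 possible intermediate vertex sequences; the minimum is 7, attained along the walk 0 → 2 → 2.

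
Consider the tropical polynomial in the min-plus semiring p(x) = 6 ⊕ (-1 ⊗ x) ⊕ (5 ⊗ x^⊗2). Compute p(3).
p(3) = 2

A tropical monomial a ⊗ x^⊗i evaluates to a + i · x. Evaluating each term at x = 3:
  Term 0 contributes 6 + 0 · 3 = 6
  Term 1 contributes -1 + 1 · 3 = 2
  Term 2 contributes 5 + 2 · 3 = 11
p(3) = ⊕ of these = min[6, 2, 11] = 2.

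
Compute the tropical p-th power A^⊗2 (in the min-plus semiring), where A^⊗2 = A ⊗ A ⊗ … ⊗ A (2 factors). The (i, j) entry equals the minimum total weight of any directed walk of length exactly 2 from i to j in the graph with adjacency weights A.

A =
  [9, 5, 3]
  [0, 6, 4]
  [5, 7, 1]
A^⊗2 =
  [5, 10, 4]
  [6, 5, 3]
  [6, 8, 2]

Each entry (A^⊗2)_ij equals the minimum over all length-2 walks i = v_0 → v_1 → … → v_2 = j of Σ_t A[v_t][v_{t+1}]. For example, for (i, j) = (0, 2) we minimise over 3 possible intermediate vertex sequences; the minimum is 4, attained along the walk 0 → 2 → 2.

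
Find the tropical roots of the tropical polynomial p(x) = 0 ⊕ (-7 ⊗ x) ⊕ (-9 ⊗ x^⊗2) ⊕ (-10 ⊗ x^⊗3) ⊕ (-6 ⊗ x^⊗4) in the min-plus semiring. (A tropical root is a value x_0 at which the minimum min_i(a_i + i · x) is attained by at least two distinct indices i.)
Roots: {-4, 1, 2, 7}

Each tropical root is a break point of the lower envelope of the lines y = a_i + i · x (there are 5 lines, with slopes 0, 1, ..., 4). Only the lines that attain the minimum somewhere contribute to roots; other lines are dominated. Here the surviving (envelope) indices are i = 4, i = 3, i = 2, i = 1, i = 0.
Intersections between consecutive envelope lines give the roots: for adjacent envelope indices i < j the intersection is x = (a_i − a_j) / (j − i). Reading off the sorted break points: {-4, 1, 2, 7}.
Verification: at each break x_0, at least two indices attain the minimum of min_i(a_i + i · x_0).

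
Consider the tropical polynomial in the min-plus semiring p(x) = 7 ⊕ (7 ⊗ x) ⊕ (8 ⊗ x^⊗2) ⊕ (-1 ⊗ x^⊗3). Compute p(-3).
p(-3) = -10

A tropical monomial a ⊗ x^⊗i evaluates to a + i · x. Evaluating each term at x = -3:
  Term 0 contributes 7 + 0 · -3 = 7
  Term 1 contributes 7 + 1 · -3 = 4
  Term 2 contributes 8 + 2 · -3 = 2
  Term 3 contributes -1 + 3 · -3 = -10
p(-3) = ⊕ of these = min[7, 4, 2, -10] = -10.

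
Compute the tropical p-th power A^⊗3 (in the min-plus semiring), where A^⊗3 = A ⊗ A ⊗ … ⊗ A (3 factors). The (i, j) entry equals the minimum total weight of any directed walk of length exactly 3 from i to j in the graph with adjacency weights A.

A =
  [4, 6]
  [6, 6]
A^⊗3 =
  [12, 14]
  [14, 16]

Each entry (A^⊗3)_ij equals the minimum over all length-3 walks i = v_0 → v_1 → … → v_3 = j of Σ_t A[v_t][v_{t+1}]. For example, for (i, j) = (0, 1) we minimise over 4 possible intermediate vertex sequences; the minimum is 14, attained along the walk 0 → 0 → 0 → 1.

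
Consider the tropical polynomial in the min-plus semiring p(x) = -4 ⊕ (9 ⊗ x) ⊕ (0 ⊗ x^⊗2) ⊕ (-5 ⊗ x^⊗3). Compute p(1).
p(1) = -4

A tropical monomial a ⊗ x^⊗i evaluates to a + i · x. Evaluating each term at x = 1:
  Term 0 contributes -4 + 0 · 1 = -4
  Term 1 contributes 9 + 1 · 1 = 10
  Term 2 contributes 0 + 2 · 1 = 2
  Term 3 contributes -5 + 3 · 1 = -2
p(1) = ⊕ of these = min[-4, 10, 2, -2] = -4.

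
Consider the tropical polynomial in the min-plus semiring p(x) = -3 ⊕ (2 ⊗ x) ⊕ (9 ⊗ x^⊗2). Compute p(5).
p(5) = -3

A tropical monomial a ⊗ x^⊗i evaluates to a + i · x. Evaluating each term at x = 5:
  Term 0 contributes -3 + 0 · 5 = -3
  Term 1 contributes 2 + 1 · 5 = 7
  Term 2 contributes 9 + 2 · 5 = 19
p(5) = ⊕ of these = min[-3, 7, 19] = -3.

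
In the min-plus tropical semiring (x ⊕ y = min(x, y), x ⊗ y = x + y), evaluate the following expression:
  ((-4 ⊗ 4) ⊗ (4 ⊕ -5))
((-4 ⊗ 4) ⊗ (4 ⊕ -5)) = -5

Expand innermost to outermost. Recall ⊕ takes the minimum of its arguments and ⊗ takes their sum. Working out the expression ((-4 ⊗ 4) ⊗ (4 ⊕ -5)) gives -5.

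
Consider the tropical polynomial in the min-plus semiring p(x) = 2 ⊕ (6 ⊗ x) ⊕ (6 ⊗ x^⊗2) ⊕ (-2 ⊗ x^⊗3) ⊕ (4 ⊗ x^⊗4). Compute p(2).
p(2) = 2

A tropical monomial a ⊗ x^⊗i evaluates to a + i · x. Evaluating each term at x = 2:
  Term 0 contributes 2 + 0 · 2 = 2
  Term 1 contributes 6 + 1 · 2 = 8
  Term 2 contributes 6 + 2 · 2 = 10
  Term 3 contributes -2 + 3 · 2 = 4
  Term 4 contributes 4 + 4 · 2 = 12
p(2) = ⊕ of these = min[2, 8, 10, 4, 12] = 2.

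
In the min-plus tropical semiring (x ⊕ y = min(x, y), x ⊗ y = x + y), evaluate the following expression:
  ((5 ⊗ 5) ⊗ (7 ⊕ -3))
((5 ⊗ 5) ⊗ (7 ⊕ -3)) = 7

Expand innermost to outermost. Recall ⊕ takes the minimum of its arguments and ⊗ takes their sum. Working out the expression ((5 ⊗ 5) ⊗ (7 ⊕ -3)) gives 7.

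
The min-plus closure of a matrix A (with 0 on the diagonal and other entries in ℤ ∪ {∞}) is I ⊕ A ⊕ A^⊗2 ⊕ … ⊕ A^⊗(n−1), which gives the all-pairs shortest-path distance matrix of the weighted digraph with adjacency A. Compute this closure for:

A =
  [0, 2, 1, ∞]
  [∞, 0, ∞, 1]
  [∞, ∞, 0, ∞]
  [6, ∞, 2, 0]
Closure =
  [0, 2, 1, 3]
  [7, 0, 3, 1]
  [∞, ∞, 0, ∞]
  [6, 8, 2, 0]

This is the Floyd-Warshall all-pairs shortest-path computation. For each intermediate vertex k = 0, 1, …, 3, update dist[i][j] ← min(dist[i][j], dist[i][k] + dist[k][j]). The final matrix gives, for each (i, j), the minimum total weight of any directed path from i to j (possibly empty when i = j).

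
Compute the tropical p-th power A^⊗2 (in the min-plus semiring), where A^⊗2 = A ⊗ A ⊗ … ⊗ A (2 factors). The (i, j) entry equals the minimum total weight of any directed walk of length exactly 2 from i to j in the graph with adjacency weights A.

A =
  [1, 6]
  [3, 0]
A^⊗2 =
  [2, 6]
  [3, 0]

Each entry (A^⊗2)_ij equals the minimum over all length-2 walks i = v_0 → v_1 → … → v_2 = j of Σ_t A[v_t][v_{t+1}]. For example, for (i, j) = (0, 1) we minimise over 2 possible intermediate vertex sequences; the minimum is 6, attained along the walk 0 → 1 → 1.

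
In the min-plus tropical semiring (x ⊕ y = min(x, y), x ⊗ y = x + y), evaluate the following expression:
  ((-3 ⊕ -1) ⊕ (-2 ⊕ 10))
((-3 ⊕ -1) ⊕ (-2 ⊕ 10)) = -3

Expand innermost to outermost. Recall ⊕ takes the minimum of its arguments and ⊗ takes their sum. Working out the expression ((-3 ⊕ -1) ⊕ (-2 ⊕ 10)) gives -3.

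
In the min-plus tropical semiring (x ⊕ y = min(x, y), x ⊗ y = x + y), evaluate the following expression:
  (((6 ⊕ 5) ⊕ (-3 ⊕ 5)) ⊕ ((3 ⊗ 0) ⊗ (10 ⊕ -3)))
(((6 ⊕ 5) ⊕ (-3 ⊕ 5)) ⊕ ((3 ⊗ 0) ⊗ (10 ⊕ -3))) = -3

Expand innermost to outermost. Recall ⊕ takes the minimum of its arguments and ⊗ takes their sum. Working out the expression (((6 ⊕ 5) ⊕ (-3 ⊕ 5)) ⊕ ((3 ⊗ 0) ⊗ (10 ⊕ -3))) gives -3.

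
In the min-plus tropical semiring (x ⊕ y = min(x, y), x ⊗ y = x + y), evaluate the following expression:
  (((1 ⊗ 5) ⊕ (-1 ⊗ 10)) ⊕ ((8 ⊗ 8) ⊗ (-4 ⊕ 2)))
(((1 ⊗ 5) ⊕ (-1 ⊗ 10)) ⊕ ((8 ⊗ 8) ⊗ (-4 ⊕ 2))) = 6

Expand innermost to outermost. Recall ⊕ takes the minimum of its arguments and ⊗ takes their sum. Working out the expression (((1 ⊗ 5) ⊕ (-1 ⊗ 10)) ⊕ ((8 ⊗ 8) ⊗ (-4 ⊕ 2))) gives 6.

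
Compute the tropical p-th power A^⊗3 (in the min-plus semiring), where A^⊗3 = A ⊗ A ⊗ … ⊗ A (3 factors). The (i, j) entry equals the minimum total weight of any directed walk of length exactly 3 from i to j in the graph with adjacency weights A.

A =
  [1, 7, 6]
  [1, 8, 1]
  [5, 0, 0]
A^⊗3 =
  [3, 6, 6]
  [2, 1, 1]
  [1, 0, 0]

Each entry (A^⊗3)_ij equals the minimum over all length-3 walks i = v_0 → v_1 → … → v_3 = j of Σ_t A[v_t][v_{t+1}]. For example, for (i, j) = (0, 2) we minimise over 9 possible intermediate vertex sequences; the minimum is 6, attained along the walk 0 → 2 → 2 → 2.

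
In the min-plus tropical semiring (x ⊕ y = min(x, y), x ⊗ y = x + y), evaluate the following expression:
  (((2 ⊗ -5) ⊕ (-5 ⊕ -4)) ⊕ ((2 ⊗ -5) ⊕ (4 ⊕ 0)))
(((2 ⊗ -5) ⊕ (-5 ⊕ -4)) ⊕ ((2 ⊗ -5) ⊕ (4 ⊕ 0))) = -5

Expand innermost to outermost. Recall ⊕ takes the minimum of its arguments and ⊗ takes their sum. Working out the expression (((2 ⊗ -5) ⊕ (-5 ⊕ -4)) ⊕ ((2 ⊗ -5) ⊕ (4 ⊕ 0))) gives -5.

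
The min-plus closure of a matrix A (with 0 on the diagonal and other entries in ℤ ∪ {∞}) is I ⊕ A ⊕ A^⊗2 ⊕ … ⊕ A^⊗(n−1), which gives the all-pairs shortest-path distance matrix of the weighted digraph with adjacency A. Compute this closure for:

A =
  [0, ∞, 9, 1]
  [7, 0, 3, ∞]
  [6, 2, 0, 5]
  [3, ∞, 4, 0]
Closure =
  [0, 7, 5, 1]
  [7, 0, 3, 8]
  [6, 2, 0, 5]
  [3, 6, 4, 0]

This is the Floyd-Warshall all-pairs shortest-path computation. For each intermediate vertex k = 0, 1, …, 3, update dist[i][j] ← min(dist[i][j], dist[i][k] + dist[k][j]). The final matrix gives, for each (i, j), the minimum total weight of any directed path from i to j (possibly empty when i = j).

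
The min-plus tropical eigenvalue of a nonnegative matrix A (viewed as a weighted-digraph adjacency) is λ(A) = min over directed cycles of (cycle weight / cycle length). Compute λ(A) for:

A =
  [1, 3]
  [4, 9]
λ(A) = 1

Enumerate directed cycles and compute their means (weight / length). Sample:
  cycle 0 → 0: weight = 1, length = 1, mean = 1/1 ≈ 1.000
  cycle 1 → 1: weight = 9, length = 1, mean = 9/1 ≈ 9.000
  cycle 0 → 1 → 0: weight = 7, length = 2, mean = 7/2 ≈ 3.500
  cycle 1 → 0 → 1: weight = 7, length = 2, mean = 7/2 ≈ 3.500
Minimum mean = 1.000, attained e.g. along the cycle 0 → 0 with weight 1 and length 1. So λ(A) = 1/1 = 1.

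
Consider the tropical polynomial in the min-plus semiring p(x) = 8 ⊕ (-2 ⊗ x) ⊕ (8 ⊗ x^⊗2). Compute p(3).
p(3) = 1

A tropical monomial a ⊗ x^⊗i evaluates to a + i · x. Evaluating each term at x = 3:
  Term 0 contributes 8 + 0 · 3 = 8
  Term 1 contributes -2 + 1 · 3 = 1
  Term 2 contributes 8 + 2 · 3 = 14
p(3) = ⊕ of these = min[8, 1, 14] = 1.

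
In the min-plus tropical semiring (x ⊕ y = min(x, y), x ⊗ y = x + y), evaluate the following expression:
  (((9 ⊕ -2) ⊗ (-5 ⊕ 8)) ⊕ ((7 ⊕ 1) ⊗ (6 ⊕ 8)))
(((9 ⊕ -2) ⊗ (-5 ⊕ 8)) ⊕ ((7 ⊕ 1) ⊗ (6 ⊕ 8))) = -7

Expand innermost to outermost. Recall ⊕ takes the minimum of its arguments and ⊗ takes their sum. Working out the expression (((9 ⊕ -2) ⊗ (-5 ⊕ 8)) ⊕ ((7 ⊕ 1) ⊗ (6 ⊕ 8))) gives -7.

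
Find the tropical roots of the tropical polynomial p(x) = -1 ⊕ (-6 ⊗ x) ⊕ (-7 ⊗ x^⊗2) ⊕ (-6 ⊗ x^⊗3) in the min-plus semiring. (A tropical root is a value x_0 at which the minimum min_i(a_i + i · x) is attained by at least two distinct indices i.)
Roots: {-1, 1, 5}

Each tropical root is a break point of the lower envelope of the lines y = a_i + i · x (there are 4 lines, with slopes 0, 1, ..., 3). Only the lines that attain the minimum somewhere contribute to roots; other lines are dominated. Here the surviving (envelope) indices are i = 3, i = 2, i = 1, i = 0.
Intersections between consecutive envelope lines give the roots: for adjacent envelope indices i < j the intersection is x = (a_i − a_j) / (j − i). Reading off the sorted break points: {-1, 1, 5}.
Verification: at each break x_0, at least two indices attain the minimum of min_i(a_i + i · x_0).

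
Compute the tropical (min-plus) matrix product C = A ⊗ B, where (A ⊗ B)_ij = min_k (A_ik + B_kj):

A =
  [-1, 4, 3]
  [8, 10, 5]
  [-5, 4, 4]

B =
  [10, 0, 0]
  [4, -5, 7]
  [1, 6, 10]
A ⊗ B =
  [4, -1, -1]
  [6, 5, 8]
  [5, -5, -5]

Apply the min-plus product entry-by-entry:
  C[0][0] = min over k of (A[0][0] + B[0][0] = -1 + 10 = 9, A[0][1] + B[1][0] = 4 + 4 = 8, A[0][2] + B[2][0] = 3 + 1 = 4) = 4 (attained at k = 2)
  C[0][1] = min over k of (A[0][0] + B[0][1] = -1 + 0 = -1, A[0][1] + B[1][1] = 4 + -5 = -1, A[0][2] + B[2][1] = 3 + 6 = 9) = -1 (attained at k = 0)
  C[0][2] = min over k of (A[0][0] + B[0][2] = -1 + 0 = -1, A[0][1] + B[1][2] = 4 + 7 = 11, A[0][2] + B[2][2] = 3 + 10 = 13) = -1 (attained at k = 0)
  C[1][0] = min over k of (A[1][0] + B[0][0] = 8 + 10 = 18, A[1][1] + B[1][0] = 10 + 4 = 14, A[1][2] + B[2][0] = 5 + 1 = 6) = 6 (attained at k = 2)
  C[1][1] = min over k of (A[1][0] + B[0][1] = 8 + 0 = 8, A[1][1] + B[1][1] = 10 + -5 = 5, A[1][2] + B[2][1] = 5 + 6 = 11) = 5 (attained at k = 1)
  C[1][2] = min over k of (A[1][0] + B[0][2] = 8 + 0 = 8, A[1][1] + B[1][2] = 10 + 7 = 17, A[1][2] + B[2][2] = 5 + 10 = 15) = 8 (attained at k = 0)
  C[2][0] = min over k of (A[2][0] + B[0][0] = -5 + 10 = 5, A[2][1] + B[1][0] = 4 + 4 = 8, A[2][2] + B[2][0] = 4 + 1 = 5) = 5 (attained at k = 0)
  C[2][1] = min over k of (A[2][0] + B[0][1] = -5 + 0 = -5, A[2][1] + B[1][1] = 4 + -5 = -1, A[2][2] + B[2][1] = 4 + 6 = 10) = -5 (attained at k = 0)
  C[2][2] = min over k of (A[2][0] + B[0][2] = -5 + 0 = -5, A[2][1] + B[1][2] = 4 + 7 = 11, A[2][2] + B[2][2] = 4 + 10 = 14) = -5 (attained at k = 0)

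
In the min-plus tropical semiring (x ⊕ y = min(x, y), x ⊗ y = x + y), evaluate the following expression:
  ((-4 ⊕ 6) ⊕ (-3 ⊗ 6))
((-4 ⊕ 6) ⊕ (-3 ⊗ 6)) = -4

Expand innermost to outermost. Recall ⊕ takes the minimum of its arguments and ⊗ takes their sum. Working out the expression ((-4 ⊕ 6) ⊕ (-3 ⊗ 6)) gives -4.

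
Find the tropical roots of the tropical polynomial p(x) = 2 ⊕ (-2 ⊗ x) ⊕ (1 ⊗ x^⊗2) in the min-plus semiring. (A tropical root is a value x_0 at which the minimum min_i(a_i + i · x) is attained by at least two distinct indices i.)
Roots: {-3, 4}

Each tropical root is a break point of the lower envelope of the lines y = a_i + i · x (there are 3 lines, with slopes 0, 1, ..., 2). Only the lines that attain the minimum somewhere contribute to roots; other lines are dominated. Here the surviving (envelope) indices are i = 2, i = 1, i = 0.
Intersections between consecutive envelope lines give the roots: for adjacent envelope indices i < j the intersection is x = (a_i − a_j) / (j − i). Reading off the sorted break points: {-3, 4}.
Verification: at each break x_0, at least two indices attain the minimum of min_i(a_i + i · x_0).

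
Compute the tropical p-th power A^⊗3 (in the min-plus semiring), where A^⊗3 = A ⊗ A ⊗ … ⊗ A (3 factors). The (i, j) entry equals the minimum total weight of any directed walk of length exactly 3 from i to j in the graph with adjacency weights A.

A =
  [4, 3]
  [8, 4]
A^⊗3 =
  [12, 11]
  [16, 12]

Each entry (A^⊗3)_ij equals the minimum over all length-3 walks i = v_0 → v_1 → … → v_3 = j of Σ_t A[v_t][v_{t+1}]. For example, for (i, j) = (0, 1) we minimise over 4 possible intermediate vertex sequences; the minimum is 11, attained along the walk 0 → 0 → 0 → 1.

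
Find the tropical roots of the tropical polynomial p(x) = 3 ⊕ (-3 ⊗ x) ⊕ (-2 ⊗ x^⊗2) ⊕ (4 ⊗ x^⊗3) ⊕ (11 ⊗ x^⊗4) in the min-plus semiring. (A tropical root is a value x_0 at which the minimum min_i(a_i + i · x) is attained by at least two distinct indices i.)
Roots: {-7, -6, -1, 6}

Each tropical root is a break point of the lower envelope of the lines y = a_i + i · x (there are 5 lines, with slopes 0, 1, ..., 4). Only the lines that attain the minimum somewhere contribute to roots; other lines are dominated. Here the surviving (envelope) indices are i = 4, i = 3, i = 2, i = 1, i = 0.
Intersections between consecutive envelope lines give the roots: for adjacent envelope indices i < j the intersection is x = (a_i − a_j) / (j − i). Reading off the sorted break points: {-7, -6, -1, 6}.
Verification: at each break x_0, at least two indices attain the minimum of min_i(a_i + i · x_0).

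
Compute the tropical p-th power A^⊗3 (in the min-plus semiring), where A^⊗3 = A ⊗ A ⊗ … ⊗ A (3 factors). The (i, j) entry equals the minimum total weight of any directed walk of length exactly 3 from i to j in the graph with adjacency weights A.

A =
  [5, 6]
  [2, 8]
A^⊗3 =
  [13, 14]
  [10, 13]

Each entry (A^⊗3)_ij equals the minimum over all length-3 walks i = v_0 → v_1 → … → v_3 = j of Σ_t A[v_t][v_{t+1}]. For example, for (i, j) = (0, 1) we minimise over 4 possible intermediate vertex sequences; the minimum is 14, attained along the walk 0 → 1 → 0 → 1.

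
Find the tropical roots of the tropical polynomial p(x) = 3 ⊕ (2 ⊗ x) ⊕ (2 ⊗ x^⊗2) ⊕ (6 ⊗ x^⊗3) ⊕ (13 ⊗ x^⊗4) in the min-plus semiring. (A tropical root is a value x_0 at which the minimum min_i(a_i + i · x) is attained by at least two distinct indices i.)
Roots: {-7, -4, 0, 1}

Each tropical root is a break point of the lower envelope of the lines y = a_i + i · x (there are 5 lines, with slopes 0, 1, ..., 4). Only the lines that attain the minimum somewhere contribute to roots; other lines are dominated. Here the surviving (envelope) indices are i = 4, i = 3, i = 2, i = 1, i = 0.
Intersections between consecutive envelope lines give the roots: for adjacent envelope indices i < j the intersection is x = (a_i − a_j) / (j − i). Reading off the sorted break points: {-7, -4, 0, 1}.
Verification: at each break x_0, at least two indices attain the minimum of min_i(a_i + i · x_0).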